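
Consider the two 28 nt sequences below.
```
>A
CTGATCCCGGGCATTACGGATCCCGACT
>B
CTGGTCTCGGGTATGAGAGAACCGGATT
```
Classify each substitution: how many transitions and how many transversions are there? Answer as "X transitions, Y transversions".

5 transitions, 4 transversions

Transitions (purine↔purine or pyrimidine↔pyrimidine): 4 A→G, 7 C→T, 12 C→T, 18 G→A, 27 C→T.
Transversions (purine↔pyrimidine): 15 T→G, 17 C→G, 21 T→A, 24 C→G.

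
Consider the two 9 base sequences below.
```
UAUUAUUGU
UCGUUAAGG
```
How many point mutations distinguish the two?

The sequences differ at bases 2, 3, 5, 6, 7, 9 (1-based) — 6 in total.

6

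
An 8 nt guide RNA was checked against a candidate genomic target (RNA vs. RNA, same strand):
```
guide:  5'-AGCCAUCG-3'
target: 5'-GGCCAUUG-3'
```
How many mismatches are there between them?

Comparing position by position, 2 sites differ: 1 (A/G), 7 (C/U).

2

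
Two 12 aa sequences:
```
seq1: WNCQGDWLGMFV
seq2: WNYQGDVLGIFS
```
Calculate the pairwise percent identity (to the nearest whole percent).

67%

4 positions differ (3, 7, 10, 12), so 8 of 12 match: 8/12 = 66.67%.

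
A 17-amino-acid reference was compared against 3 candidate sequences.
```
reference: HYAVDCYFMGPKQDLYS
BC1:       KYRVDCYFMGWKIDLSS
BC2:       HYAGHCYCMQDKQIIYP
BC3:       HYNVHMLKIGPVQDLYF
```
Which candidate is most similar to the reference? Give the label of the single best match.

BC1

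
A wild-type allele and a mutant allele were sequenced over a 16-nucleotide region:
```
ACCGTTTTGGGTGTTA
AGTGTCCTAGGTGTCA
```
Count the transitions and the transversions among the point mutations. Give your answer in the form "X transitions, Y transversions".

5 transitions, 1 transversion

Mismatches (1-based):
base 2: C→G (pyrimidine→purine, transversion)
base 3: C→T (pyrimidine→pyrimidine, transition)
base 6: T→C (pyrimidine→pyrimidine, transition)
base 7: T→C (pyrimidine→pyrimidine, transition)
base 9: G→A (purine→purine, transition)
base 15: T→C (pyrimidine→pyrimidine, transition)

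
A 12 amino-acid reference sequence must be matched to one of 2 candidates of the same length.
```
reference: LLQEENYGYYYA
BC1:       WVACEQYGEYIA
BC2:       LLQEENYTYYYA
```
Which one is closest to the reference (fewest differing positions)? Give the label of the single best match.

BC2

Hamming distances to reference — BC1: 7; BC2: 1.
Smallest is BC2 with 1 mismatch.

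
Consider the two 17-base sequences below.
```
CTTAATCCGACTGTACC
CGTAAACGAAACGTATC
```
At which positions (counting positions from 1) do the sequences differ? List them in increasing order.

Scanning 1-based: 2: T/G; 6: T/A; 8: C/G; 9: G/A; 11: C/A; 12: T/C; 16: C/T.

2, 6, 8, 9, 11, 12, 16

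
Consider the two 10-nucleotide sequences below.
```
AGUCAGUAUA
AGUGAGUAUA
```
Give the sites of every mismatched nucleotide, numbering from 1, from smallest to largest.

4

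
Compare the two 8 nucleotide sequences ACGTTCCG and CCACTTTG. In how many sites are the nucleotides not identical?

Mismatches (1-based): site 1: A→C; site 3: G→A; site 4: T→C; site 6: C→T; site 7: C→T.

5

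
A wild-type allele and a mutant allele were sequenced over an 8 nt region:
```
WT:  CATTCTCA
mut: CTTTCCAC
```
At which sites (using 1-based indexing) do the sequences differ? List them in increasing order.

Differences at site 2 (A→T), site 6 (T→C), site 7 (C→A), site 8 (A→C).

2, 6, 7, 8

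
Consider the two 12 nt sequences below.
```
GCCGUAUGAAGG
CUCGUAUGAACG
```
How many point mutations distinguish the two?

Mismatches (1-based): base 1: G→C; base 2: C→U; base 11: G→C.

3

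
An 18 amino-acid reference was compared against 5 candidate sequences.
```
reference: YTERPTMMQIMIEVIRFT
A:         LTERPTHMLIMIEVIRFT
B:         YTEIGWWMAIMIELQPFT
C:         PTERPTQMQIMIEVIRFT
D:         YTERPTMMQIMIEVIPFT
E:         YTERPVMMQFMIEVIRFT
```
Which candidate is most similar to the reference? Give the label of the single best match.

A differs at 3 residues; B differs at 8 residues; C differs at 2 residues; D differs at 1 residue; E differs at 2 residues. The closest is D.

D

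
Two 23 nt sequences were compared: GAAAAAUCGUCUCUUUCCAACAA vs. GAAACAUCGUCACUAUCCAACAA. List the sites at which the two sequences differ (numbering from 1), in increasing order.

Differences at site 5 (A→C), site 12 (U→A), site 15 (U→A).

5, 12, 15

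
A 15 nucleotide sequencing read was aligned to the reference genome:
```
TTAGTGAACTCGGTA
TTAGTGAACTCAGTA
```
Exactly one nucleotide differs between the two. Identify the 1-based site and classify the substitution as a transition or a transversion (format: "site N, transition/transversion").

site 12, transition

The sequences differ only at site 12: G→A (purine→purine), a transition.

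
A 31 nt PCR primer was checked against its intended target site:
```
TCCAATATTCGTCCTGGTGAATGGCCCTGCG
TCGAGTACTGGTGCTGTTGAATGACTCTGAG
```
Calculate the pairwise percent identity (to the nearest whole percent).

71%

Mismatches at positions 3, 5, 8, 10, 13, 17, 24, 26, 30 (1-based): 9 of 31.
Identical positions: 22/31 = 70.97% → 71%.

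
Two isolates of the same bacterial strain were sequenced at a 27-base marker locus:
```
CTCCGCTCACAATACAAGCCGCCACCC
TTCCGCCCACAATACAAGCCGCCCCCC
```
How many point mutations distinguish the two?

3

Mismatches (1-based): site 1: C→T; site 7: T→C; site 24: A→C.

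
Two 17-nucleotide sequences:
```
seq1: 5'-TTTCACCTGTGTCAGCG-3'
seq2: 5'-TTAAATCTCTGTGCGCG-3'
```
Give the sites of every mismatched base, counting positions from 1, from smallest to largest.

3, 4, 6, 9, 13, 14

Differences at site 3 (T→A), site 4 (C→A), site 6 (C→T), site 9 (G→C), site 13 (C→G), site 14 (A→C).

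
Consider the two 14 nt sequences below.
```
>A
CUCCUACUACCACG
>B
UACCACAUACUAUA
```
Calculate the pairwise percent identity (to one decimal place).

42.9%

8 positions differ (1, 2, 5, 6, 7, 11, 13, 14), so 6 of 14 match: 6/14 = 42.86%.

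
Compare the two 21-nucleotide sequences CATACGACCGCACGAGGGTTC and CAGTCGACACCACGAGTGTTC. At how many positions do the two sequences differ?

5

Mismatches (1-based): position 3: T→G; position 4: A→T; position 9: C→A; position 10: G→C; position 17: G→T.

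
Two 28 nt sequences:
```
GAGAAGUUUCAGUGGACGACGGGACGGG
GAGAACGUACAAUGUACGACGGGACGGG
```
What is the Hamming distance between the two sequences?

The sequences differ at bases 6, 7, 9, 12, 15 (1-based) — 5 in total.

5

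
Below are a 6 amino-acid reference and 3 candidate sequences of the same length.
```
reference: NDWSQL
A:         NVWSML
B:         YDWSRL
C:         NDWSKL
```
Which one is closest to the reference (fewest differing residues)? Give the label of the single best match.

C

A differs at 2 residues; B differs at 2 residues; C differs at 1 residue. The closest is C.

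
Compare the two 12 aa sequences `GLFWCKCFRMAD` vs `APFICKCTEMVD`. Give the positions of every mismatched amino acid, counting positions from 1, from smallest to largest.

Differences at position 1 (G→A), position 2 (L→P), position 4 (W→I), position 8 (F→T), position 9 (R→E), position 11 (A→V).

1, 2, 4, 8, 9, 11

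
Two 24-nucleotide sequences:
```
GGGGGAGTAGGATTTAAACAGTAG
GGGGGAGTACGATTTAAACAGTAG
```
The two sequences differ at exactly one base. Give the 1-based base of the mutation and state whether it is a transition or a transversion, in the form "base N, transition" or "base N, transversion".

The sequences differ only at base 10: G→C (purine→pyrimidine), a transversion.

base 10, transversion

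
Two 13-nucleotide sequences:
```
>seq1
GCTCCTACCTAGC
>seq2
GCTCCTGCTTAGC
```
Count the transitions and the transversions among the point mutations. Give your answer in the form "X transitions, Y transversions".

2 transitions, 0 transversions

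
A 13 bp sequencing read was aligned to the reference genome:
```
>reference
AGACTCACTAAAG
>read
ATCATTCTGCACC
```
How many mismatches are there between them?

10

Comparing position by position, 10 bases differ: 2 (G/T), 3 (A/C), 4 (C/A), 6 (C/T), 7 (A/C), 8 (C/T), 9 (T/G), 10 (A/C), 12 (A/C), 13 (G/C).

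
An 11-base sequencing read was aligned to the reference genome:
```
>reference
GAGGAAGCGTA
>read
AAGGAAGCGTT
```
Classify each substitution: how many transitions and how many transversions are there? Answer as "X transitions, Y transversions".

1 transition, 1 transversion

Transitions (purine↔purine or pyrimidine↔pyrimidine): 1 G→A.
Transversions (purine↔pyrimidine): 11 A→T.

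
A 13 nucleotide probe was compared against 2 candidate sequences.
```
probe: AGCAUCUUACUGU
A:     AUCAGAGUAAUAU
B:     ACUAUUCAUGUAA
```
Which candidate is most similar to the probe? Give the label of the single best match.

A

Hamming distances to probe — A: 6; B: 9.
Smallest is A with 6 mismatches.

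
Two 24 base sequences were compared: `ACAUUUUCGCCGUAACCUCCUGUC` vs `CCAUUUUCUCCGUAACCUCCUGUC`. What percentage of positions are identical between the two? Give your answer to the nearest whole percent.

92%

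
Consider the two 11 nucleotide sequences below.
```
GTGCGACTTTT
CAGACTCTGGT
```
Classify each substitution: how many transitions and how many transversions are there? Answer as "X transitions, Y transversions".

0 transitions, 7 transversions

Transitions (purine↔purine or pyrimidine↔pyrimidine): none.
Transversions (purine↔pyrimidine): 1 G→C, 2 T→A, 4 C→A, 5 G→C, 6 A→T, 9 T→G, 10 T→G.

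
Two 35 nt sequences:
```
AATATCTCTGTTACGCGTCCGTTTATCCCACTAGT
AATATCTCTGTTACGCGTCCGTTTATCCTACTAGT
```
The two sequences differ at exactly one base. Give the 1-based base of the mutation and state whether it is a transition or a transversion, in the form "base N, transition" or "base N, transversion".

base 29, transition

The sequences differ only at base 29: C→T (pyrimidine→pyrimidine), a transition.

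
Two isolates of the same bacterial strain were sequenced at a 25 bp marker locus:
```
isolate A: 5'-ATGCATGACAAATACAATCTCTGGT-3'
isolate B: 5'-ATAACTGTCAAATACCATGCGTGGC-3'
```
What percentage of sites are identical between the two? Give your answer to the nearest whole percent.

9 positions differ (3, 4, 5, 8, 16, 19, 20, 21, 25), so 16 of 25 match: 16/25 = 64%.

64%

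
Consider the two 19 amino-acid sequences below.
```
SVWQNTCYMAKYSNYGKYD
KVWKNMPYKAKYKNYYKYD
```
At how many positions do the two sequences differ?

The sequences differ at positions 1, 4, 6, 7, 9, 13, 16 (1-based) — 7 in total.

7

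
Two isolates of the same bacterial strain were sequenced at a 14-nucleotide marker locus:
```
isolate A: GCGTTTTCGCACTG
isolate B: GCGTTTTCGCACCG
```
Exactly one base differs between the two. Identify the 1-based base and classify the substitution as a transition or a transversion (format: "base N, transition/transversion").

Base 13 changes T→C. T is a pyrimidine and C is a pyrimidine, so this is a transition.

base 13, transition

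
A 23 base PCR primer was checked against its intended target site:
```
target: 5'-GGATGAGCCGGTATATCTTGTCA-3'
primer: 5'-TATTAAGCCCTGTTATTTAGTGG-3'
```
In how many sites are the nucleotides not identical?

Comparing position by position, 12 sites differ: 1 (G/T), 2 (G/A), 3 (A/T), 5 (G/A), 10 (G/C), 11 (G/T), 12 (T/G), 13 (A/T), 17 (C/T), 19 (T/A), 22 (C/G), 23 (A/G).

12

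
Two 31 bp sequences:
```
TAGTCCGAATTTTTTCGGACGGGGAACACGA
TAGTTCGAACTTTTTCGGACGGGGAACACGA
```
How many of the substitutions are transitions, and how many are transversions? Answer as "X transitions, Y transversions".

Mismatches (1-based):
base 5: C→T (pyrimidine→pyrimidine, transition)
base 10: T→C (pyrimidine→pyrimidine, transition)

2 transitions, 0 transversions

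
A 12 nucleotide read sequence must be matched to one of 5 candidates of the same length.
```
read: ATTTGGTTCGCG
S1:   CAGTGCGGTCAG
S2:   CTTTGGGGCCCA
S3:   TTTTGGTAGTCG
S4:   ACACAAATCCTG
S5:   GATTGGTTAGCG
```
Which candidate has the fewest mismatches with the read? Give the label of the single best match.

Hamming distances to read — S1: 9; S2: 5; S3: 4; S4: 8; S5: 3.
Smallest is S5 with 3 mismatches.

S5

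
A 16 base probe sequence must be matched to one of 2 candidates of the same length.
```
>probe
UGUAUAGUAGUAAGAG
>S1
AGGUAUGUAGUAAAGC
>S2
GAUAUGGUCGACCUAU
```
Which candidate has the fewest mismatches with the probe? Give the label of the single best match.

Hamming distances to probe — S1: 8; S2: 9.
Smallest is S1 with 8 mismatches.

S1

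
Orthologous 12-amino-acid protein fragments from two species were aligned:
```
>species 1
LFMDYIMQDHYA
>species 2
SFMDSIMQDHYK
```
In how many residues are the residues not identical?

Mismatches (1-based): residue 1: L→S; residue 5: Y→S; residue 12: A→K.

3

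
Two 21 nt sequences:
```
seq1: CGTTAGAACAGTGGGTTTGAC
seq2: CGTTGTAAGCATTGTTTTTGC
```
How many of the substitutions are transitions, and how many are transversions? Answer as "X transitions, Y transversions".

Transitions (purine↔purine or pyrimidine↔pyrimidine): 5 A→G, 11 G→A, 20 A→G.
Transversions (purine↔pyrimidine): 6 G→T, 9 C→G, 10 A→C, 13 G→T, 15 G→T, 19 G→T.

3 transitions, 6 transversions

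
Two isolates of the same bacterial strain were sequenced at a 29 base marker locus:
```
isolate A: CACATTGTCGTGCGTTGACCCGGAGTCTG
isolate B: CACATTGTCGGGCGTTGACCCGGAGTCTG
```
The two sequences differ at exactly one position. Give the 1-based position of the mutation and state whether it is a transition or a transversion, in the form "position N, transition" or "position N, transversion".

The sequences differ only at position 11: T→G (pyrimidine→purine), a transversion.

position 11, transversion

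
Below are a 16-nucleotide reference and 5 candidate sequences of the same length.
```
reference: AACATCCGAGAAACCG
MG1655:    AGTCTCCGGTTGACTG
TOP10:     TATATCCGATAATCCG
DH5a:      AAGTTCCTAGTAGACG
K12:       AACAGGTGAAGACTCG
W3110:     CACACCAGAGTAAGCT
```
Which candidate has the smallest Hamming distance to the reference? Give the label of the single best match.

Hamming distances to reference — MG1655: 8; TOP10: 4; DH5a: 6; K12: 7; W3110: 6.
Smallest is TOP10 with 4 mismatches.

TOP10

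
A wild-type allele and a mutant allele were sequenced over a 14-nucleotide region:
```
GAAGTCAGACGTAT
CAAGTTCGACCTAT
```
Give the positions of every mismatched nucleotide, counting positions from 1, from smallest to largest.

1, 6, 7, 11

Differences at position 1 (G→C), position 6 (C→T), position 7 (A→C), position 11 (G→C).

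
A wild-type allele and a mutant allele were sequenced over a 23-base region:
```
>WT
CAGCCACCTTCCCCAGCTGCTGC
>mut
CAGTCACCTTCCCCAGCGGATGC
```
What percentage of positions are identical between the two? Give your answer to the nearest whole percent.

Mismatches at positions 4, 18, 20 (1-based): 3 of 23.
Identical positions: 20/23 = 86.96% → 87%.

87%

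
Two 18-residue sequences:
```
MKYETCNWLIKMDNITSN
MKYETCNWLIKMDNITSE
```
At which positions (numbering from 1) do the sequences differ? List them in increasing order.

Scanning 1-based: 18: N/E.

18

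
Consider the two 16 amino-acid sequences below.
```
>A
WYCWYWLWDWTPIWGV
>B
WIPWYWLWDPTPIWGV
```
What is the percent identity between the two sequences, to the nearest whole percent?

81%

3 positions differ (2, 3, 10), so 13 of 16 match: 13/16 = 81.25%.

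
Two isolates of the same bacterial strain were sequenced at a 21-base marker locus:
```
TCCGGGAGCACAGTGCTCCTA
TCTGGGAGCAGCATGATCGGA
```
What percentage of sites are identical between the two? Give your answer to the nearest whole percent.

67%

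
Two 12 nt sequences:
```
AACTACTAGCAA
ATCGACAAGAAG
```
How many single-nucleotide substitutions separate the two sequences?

5

The sequences differ at positions 2, 4, 7, 10, 12 (1-based) — 5 in total.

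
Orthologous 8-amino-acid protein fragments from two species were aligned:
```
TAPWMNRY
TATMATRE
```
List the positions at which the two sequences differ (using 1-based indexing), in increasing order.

3, 4, 5, 6, 8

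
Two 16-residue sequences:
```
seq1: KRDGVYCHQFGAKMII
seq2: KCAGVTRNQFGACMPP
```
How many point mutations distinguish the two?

Comparing position by position, 8 residues differ: 2 (R/C), 3 (D/A), 6 (Y/T), 7 (C/R), 8 (H/N), 13 (K/C), 15 (I/P), 16 (I/P).

8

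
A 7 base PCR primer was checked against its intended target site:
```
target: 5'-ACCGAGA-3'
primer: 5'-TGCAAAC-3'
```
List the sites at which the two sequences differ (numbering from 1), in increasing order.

1, 2, 4, 6, 7

Differences at site 1 (A→T), site 2 (C→G), site 4 (G→A), site 6 (G→A), site 7 (A→C).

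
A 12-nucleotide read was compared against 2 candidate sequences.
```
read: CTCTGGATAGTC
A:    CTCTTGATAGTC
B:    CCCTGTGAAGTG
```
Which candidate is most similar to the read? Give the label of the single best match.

A

Hamming distances to read — A: 1; B: 5.
Smallest is A with 1 mismatch.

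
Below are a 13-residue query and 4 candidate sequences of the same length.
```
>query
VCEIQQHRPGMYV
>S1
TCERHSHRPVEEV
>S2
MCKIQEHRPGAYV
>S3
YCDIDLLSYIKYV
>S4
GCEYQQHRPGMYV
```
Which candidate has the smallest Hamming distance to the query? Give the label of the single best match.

S4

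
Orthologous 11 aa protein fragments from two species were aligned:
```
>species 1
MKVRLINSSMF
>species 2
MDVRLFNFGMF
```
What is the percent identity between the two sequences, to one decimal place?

Mismatches at positions 2, 6, 8, 9 (1-based): 4 of 11.
Identical positions: 7/11 = 63.64% → 63.6%.

63.6%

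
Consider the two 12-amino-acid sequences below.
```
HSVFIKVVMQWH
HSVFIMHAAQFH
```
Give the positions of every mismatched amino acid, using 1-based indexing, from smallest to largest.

Scanning 1-based: 6: K/M; 7: V/H; 8: V/A; 9: M/A; 11: W/F.

6, 7, 8, 9, 11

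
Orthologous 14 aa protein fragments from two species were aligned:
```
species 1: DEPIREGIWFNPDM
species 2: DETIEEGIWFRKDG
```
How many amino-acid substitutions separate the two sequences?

Comparing position by position, 5 positions differ: 3 (P/T), 5 (R/E), 11 (N/R), 12 (P/K), 14 (M/G).

5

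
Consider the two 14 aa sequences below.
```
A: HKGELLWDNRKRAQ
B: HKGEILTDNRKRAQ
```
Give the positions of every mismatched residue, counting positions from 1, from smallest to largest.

Differences at position 5 (L→I), position 7 (W→T).

5, 7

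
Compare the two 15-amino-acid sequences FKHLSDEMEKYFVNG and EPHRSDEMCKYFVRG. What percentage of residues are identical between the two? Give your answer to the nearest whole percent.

5 positions differ (1, 2, 4, 9, 14), so 10 of 15 match: 10/15 = 66.67%.

67%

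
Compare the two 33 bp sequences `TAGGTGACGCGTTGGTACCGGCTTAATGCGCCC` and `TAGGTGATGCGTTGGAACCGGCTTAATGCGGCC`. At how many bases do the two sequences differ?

3

Comparing position by position, 3 bases differ: 8 (C/T), 16 (T/A), 31 (C/G).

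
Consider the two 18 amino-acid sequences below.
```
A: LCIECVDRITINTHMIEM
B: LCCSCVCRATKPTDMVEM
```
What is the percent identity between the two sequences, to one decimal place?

Mismatches at positions 3, 4, 7, 9, 11, 12, 14, 16 (1-based): 8 of 18.
Identical positions: 10/18 = 55.56% → 55.6%.

55.6%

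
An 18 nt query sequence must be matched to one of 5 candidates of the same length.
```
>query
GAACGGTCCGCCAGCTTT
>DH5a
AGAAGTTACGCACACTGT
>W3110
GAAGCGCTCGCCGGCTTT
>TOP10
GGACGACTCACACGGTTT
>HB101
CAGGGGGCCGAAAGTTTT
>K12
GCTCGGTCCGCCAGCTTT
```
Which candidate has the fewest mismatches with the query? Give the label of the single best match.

K12

Hamming distances to query — DH5a: 9; W3110: 5; TOP10: 8; HB101: 7; K12: 2.
Smallest is K12 with 2 mismatches.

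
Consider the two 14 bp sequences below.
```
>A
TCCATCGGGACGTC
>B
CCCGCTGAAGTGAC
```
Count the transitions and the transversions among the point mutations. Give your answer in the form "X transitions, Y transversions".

Mismatches (1-based):
position 1: T→C (pyrimidine→pyrimidine, transition)
position 4: A→G (purine→purine, transition)
position 5: T→C (pyrimidine→pyrimidine, transition)
position 6: C→T (pyrimidine→pyrimidine, transition)
position 8: G→A (purine→purine, transition)
position 9: G→A (purine→purine, transition)
position 10: A→G (purine→purine, transition)
position 11: C→T (pyrimidine→pyrimidine, transition)
position 13: T→A (pyrimidine→purine, transversion)

8 transitions, 1 transversion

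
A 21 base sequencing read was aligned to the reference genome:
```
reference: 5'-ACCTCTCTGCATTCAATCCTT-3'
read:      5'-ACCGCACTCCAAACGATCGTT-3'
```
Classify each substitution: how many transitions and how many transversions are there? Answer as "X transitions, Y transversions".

1 transition, 6 transversions

Transitions (purine↔purine or pyrimidine↔pyrimidine): 15 A→G.
Transversions (purine↔pyrimidine): 4 T→G, 6 T→A, 9 G→C, 12 T→A, 13 T→A, 19 C→G.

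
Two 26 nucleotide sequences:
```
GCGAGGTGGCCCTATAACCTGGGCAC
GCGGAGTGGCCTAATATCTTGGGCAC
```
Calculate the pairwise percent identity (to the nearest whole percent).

6 positions differ (4, 5, 12, 13, 17, 19), so 20 of 26 match: 20/26 = 76.92%.

77%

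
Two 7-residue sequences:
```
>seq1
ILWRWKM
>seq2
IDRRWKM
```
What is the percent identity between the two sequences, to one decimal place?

71.4%

2 positions differ (2, 3), so 5 of 7 match: 5/7 = 71.43%.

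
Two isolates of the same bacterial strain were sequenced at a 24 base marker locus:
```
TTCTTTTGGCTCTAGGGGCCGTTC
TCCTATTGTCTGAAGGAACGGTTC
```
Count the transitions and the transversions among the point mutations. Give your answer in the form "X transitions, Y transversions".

3 transitions, 5 transversions

Mismatches (1-based):
position 2: T→C (pyrimidine→pyrimidine, transition)
position 5: T→A (pyrimidine→purine, transversion)
position 9: G→T (purine→pyrimidine, transversion)
position 12: C→G (pyrimidine→purine, transversion)
position 13: T→A (pyrimidine→purine, transversion)
position 17: G→A (purine→purine, transition)
position 18: G→A (purine→purine, transition)
position 20: C→G (pyrimidine→purine, transversion)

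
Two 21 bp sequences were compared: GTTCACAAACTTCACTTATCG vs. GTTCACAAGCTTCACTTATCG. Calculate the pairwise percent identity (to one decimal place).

1 position differs (9), so 20 of 21 match: 20/21 = 95.24%.

95.2%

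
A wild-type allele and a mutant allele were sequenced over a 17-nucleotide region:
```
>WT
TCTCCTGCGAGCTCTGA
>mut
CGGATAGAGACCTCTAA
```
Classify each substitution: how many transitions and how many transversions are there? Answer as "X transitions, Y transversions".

3 transitions, 6 transversions

Transitions (purine↔purine or pyrimidine↔pyrimidine): 1 T→C, 5 C→T, 16 G→A.
Transversions (purine↔pyrimidine): 2 C→G, 3 T→G, 4 C→A, 6 T→A, 8 C→A, 11 G→C.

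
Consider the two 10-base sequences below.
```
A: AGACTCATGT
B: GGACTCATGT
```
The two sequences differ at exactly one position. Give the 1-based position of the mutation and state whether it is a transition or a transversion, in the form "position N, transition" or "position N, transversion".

position 1, transition

Position 1 changes A→G. A is a purine and G is a purine, so this is a transition.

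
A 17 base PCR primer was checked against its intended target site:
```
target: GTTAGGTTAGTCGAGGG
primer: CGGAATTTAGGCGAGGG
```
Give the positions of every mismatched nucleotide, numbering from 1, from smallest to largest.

1, 2, 3, 5, 6, 11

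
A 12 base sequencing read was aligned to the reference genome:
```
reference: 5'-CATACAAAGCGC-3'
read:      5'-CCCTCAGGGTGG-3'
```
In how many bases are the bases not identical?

7

The sequences differ at bases 2, 3, 4, 7, 8, 10, 12 (1-based) — 7 in total.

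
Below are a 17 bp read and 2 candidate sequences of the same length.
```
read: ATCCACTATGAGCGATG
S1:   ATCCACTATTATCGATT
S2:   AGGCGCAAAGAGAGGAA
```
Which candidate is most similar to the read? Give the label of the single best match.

Hamming distances to read — S1: 3; S2: 9.
Smallest is S1 with 3 mismatches.

S1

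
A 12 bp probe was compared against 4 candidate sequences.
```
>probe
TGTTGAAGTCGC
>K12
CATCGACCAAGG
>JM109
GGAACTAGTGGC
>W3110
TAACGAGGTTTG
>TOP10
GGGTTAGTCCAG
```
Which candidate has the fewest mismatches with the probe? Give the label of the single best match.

JM109

Hamming distances to probe — K12: 8; JM109: 6; W3110: 7; TOP10: 8.
Smallest is JM109 with 6 mismatches.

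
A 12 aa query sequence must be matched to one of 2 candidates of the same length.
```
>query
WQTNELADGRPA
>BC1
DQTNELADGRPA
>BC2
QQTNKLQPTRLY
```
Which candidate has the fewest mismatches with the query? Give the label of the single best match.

BC1 differs at 1 position; BC2 differs at 7 positions. The closest is BC1.

BC1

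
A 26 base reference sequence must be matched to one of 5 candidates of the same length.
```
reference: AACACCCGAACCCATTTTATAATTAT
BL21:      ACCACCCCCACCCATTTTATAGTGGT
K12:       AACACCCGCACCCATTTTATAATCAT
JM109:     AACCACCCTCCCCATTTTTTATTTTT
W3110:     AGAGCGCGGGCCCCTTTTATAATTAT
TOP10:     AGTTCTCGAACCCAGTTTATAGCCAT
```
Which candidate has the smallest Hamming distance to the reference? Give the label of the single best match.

K12

Hamming distances to reference — BL21: 6; K12: 2; JM109: 8; W3110: 7; TOP10: 8.
Smallest is K12 with 2 mismatches.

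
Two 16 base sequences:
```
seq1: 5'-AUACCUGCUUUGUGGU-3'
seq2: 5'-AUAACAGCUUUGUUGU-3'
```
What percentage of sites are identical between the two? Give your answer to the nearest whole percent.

81%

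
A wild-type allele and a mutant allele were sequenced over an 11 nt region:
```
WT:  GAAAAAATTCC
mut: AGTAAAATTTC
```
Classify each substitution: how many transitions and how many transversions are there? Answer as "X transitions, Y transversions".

Mismatches (1-based):
site 1: G→A (purine→purine, transition)
site 2: A→G (purine→purine, transition)
site 3: A→T (purine→pyrimidine, transversion)
site 10: C→T (pyrimidine→pyrimidine, transition)

3 transitions, 1 transversion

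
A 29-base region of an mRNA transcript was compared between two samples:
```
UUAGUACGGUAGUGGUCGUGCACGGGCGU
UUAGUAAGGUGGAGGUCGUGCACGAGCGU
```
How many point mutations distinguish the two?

4

The sequences differ at bases 7, 11, 13, 25 (1-based) — 4 in total.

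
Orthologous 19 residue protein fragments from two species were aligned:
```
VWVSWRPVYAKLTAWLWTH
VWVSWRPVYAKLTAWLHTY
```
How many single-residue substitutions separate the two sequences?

Comparing position by position, 2 residues differ: 17 (W/H), 19 (H/Y).

2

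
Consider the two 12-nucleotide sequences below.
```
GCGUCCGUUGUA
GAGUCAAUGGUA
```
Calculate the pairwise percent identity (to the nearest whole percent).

4 positions differ (2, 6, 7, 9), so 8 of 12 match: 8/12 = 66.67%.

67%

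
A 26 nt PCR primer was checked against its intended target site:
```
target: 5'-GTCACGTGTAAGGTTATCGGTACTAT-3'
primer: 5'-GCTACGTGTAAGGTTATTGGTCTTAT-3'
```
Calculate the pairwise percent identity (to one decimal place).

Mismatches at positions 2, 3, 18, 22, 23 (1-based): 5 of 26.
Identical positions: 21/26 = 80.77% → 80.8%.

80.8%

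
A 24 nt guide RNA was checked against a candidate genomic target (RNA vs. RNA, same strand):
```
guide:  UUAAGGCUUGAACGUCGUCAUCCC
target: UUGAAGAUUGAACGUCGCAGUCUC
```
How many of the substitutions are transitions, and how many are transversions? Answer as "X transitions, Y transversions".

Transitions (purine↔purine or pyrimidine↔pyrimidine): 3 A→G, 5 G→A, 18 U→C, 20 A→G, 23 C→U.
Transversions (purine↔pyrimidine): 7 C→A, 19 C→A.

5 transitions, 2 transversions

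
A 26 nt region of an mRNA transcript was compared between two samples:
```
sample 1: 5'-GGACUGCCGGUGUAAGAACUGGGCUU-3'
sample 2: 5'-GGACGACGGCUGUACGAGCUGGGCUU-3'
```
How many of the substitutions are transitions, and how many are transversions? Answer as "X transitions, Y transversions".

2 transitions, 4 transversions

Transitions (purine↔purine or pyrimidine↔pyrimidine): 6 G→A, 18 A→G.
Transversions (purine↔pyrimidine): 5 U→G, 8 C→G, 10 G→C, 15 A→C.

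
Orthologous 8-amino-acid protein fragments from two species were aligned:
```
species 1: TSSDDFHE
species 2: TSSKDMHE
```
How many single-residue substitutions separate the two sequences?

Mismatches (1-based): position 4: D→K; position 6: F→M.

2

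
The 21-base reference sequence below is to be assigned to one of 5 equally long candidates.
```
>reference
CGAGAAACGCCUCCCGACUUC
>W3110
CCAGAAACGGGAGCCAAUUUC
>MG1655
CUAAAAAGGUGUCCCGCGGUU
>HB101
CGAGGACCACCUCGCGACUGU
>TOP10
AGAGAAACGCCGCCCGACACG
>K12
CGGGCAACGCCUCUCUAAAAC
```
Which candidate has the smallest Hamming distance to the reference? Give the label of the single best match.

Hamming distances to reference — W3110: 7; MG1655: 9; HB101: 6; TOP10: 5; K12: 7.
Smallest is TOP10 with 5 mismatches.

TOP10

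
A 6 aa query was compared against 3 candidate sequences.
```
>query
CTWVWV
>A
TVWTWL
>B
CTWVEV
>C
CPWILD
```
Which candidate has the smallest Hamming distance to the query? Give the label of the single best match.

Hamming distances to query — A: 4; B: 1; C: 4.
Smallest is B with 1 mismatch.

B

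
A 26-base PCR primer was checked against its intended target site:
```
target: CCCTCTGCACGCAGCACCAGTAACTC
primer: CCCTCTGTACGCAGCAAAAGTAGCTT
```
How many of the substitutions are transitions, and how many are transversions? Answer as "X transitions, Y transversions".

Mismatches (1-based):
position 8: C→T (pyrimidine→pyrimidine, transition)
position 17: C→A (pyrimidine→purine, transversion)
position 18: C→A (pyrimidine→purine, transversion)
position 23: A→G (purine→purine, transition)
position 26: C→T (pyrimidine→pyrimidine, transition)

3 transitions, 2 transversions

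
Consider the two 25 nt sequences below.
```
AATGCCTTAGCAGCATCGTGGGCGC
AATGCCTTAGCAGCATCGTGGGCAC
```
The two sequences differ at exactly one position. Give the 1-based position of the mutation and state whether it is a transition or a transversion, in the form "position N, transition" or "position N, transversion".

position 24, transition

The sequences differ only at position 24: G→A (purine→purine), a transition.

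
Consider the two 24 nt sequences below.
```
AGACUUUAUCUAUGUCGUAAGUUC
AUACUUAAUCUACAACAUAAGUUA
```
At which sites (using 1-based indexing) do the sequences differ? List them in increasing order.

Differences at site 2 (G→U), site 7 (U→A), site 13 (U→C), site 14 (G→A), site 15 (U→A), site 17 (G→A), site 24 (C→A).

2, 7, 13, 14, 15, 17, 24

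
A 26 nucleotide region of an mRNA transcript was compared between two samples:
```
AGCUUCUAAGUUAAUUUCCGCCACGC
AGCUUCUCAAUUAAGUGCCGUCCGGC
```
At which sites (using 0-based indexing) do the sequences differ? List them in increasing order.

7, 9, 14, 16, 20, 22, 23

Scanning 0-based: 7: A/C; 9: G/A; 14: U/G; 16: U/G; 20: C/U; 22: A/C; 23: C/G.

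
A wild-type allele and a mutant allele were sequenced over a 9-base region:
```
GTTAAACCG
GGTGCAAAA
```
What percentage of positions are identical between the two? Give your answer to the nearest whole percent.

33%

6 positions differ (2, 4, 5, 7, 8, 9), so 3 of 9 match: 3/9 = 33.33%.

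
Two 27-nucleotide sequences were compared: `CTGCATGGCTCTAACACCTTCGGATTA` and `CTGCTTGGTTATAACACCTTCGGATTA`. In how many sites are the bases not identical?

The sequences differ at sites 5, 9, 11 (1-based) — 3 in total.

3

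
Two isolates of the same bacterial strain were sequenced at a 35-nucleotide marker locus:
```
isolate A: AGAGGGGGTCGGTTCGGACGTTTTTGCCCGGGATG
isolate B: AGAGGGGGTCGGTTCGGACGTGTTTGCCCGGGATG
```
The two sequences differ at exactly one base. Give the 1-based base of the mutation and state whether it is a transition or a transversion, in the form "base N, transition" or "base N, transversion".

base 22, transversion

Base 22 changes T→G. T is a pyrimidine and G is a purine, so this is a transversion.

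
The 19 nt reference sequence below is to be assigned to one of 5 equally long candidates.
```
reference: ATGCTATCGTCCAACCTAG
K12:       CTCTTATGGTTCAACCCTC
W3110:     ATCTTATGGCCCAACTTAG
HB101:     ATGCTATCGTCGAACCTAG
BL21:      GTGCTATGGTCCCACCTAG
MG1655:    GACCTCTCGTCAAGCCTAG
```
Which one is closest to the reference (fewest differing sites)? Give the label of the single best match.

Hamming distances to reference — K12: 8; W3110: 5; HB101: 1; BL21: 3; MG1655: 6.
Smallest is HB101 with 1 mismatch.

HB101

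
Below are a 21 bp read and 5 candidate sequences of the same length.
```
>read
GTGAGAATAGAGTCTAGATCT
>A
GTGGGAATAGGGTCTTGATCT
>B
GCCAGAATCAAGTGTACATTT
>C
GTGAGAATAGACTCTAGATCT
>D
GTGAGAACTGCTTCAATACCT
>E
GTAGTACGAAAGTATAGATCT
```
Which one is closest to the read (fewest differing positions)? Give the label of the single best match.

Hamming distances to read — A: 3; B: 7; C: 1; D: 7; E: 7.
Smallest is C with 1 mismatch.

C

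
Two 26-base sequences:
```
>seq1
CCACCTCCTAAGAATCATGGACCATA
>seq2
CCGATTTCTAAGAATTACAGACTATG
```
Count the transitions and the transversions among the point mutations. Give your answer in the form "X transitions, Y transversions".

Transitions (purine↔purine or pyrimidine↔pyrimidine): 3 A→G, 5 C→T, 7 C→T, 16 C→T, 18 T→C, 19 G→A, 23 C→T, 26 A→G.
Transversions (purine↔pyrimidine): 4 C→A.

8 transitions, 1 transversion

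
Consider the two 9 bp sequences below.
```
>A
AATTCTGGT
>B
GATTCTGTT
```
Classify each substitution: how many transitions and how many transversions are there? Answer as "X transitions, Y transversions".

Mismatches (1-based):
base 1: A→G (purine→purine, transition)
base 8: G→T (purine→pyrimidine, transversion)

1 transition, 1 transversion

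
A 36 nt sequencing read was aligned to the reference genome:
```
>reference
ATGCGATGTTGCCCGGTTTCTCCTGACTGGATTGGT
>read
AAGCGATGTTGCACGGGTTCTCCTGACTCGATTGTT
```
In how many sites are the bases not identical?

Comparing position by position, 5 sites differ: 2 (T/A), 13 (C/A), 17 (T/G), 29 (G/C), 35 (G/T).

5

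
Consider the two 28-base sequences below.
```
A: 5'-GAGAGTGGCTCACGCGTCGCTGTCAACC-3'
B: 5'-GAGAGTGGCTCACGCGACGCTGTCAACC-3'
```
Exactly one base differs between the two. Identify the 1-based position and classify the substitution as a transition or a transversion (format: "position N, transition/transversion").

The sequences differ only at position 17: T→A (pyrimidine→purine), a transversion.

position 17, transversion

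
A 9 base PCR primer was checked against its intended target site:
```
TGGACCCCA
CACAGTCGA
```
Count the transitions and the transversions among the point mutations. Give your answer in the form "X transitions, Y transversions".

3 transitions, 3 transversions

Mismatches (1-based):
position 1: T→C (pyrimidine→pyrimidine, transition)
position 2: G→A (purine→purine, transition)
position 3: G→C (purine→pyrimidine, transversion)
position 5: C→G (pyrimidine→purine, transversion)
position 6: C→T (pyrimidine→pyrimidine, transition)
position 8: C→G (pyrimidine→purine, transversion)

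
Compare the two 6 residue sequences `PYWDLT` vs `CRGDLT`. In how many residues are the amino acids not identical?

Mismatches (1-based): residue 1: P→C; residue 2: Y→R; residue 3: W→G.

3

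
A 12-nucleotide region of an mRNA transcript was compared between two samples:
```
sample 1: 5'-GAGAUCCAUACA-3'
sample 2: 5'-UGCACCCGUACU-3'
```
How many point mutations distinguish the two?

6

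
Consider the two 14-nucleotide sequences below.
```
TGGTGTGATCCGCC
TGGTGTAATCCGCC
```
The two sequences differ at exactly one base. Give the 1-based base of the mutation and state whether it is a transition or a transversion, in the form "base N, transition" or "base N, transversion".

base 7, transition

Base 7 changes G→A. G is a purine and A is a purine, so this is a transition.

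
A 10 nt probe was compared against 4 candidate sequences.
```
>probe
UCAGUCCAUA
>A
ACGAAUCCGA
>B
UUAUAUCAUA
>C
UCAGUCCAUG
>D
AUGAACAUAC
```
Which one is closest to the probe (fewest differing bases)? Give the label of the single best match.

A differs at 7 bases; B differs at 4 bases; C differs at 1 base; D differs at 9 bases. The closest is C.

C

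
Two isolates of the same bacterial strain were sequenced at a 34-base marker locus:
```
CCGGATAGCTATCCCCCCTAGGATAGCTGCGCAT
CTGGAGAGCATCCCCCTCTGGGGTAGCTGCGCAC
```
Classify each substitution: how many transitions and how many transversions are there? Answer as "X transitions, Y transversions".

6 transitions, 3 transversions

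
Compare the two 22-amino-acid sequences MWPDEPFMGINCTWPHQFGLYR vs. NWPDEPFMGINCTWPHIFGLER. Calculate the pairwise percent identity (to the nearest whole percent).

86%

3 positions differ (1, 17, 21), so 19 of 22 match: 19/22 = 86.36%.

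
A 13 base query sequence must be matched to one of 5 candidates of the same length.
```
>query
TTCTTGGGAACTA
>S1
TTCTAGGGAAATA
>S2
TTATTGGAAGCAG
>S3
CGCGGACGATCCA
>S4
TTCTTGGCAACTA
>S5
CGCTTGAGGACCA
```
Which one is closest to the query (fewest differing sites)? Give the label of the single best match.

S1 differs at 2 sites; S2 differs at 5 sites; S3 differs at 8 sites; S4 differs at 1 site; S5 differs at 5 sites. The closest is S4.

S4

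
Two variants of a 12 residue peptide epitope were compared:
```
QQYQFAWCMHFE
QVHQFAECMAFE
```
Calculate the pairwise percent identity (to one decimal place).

66.7%

Mismatches at positions 2, 3, 7, 10 (1-based): 4 of 12.
Identical positions: 8/12 = 66.67% → 66.7%.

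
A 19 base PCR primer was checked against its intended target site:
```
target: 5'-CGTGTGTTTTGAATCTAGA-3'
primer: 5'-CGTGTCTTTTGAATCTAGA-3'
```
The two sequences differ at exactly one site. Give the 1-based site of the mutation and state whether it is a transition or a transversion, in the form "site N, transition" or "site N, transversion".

site 6, transversion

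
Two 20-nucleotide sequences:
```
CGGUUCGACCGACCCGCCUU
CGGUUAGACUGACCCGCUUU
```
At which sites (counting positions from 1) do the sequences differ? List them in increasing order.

6, 10, 18

Differences at site 6 (C→A), site 10 (C→U), site 18 (C→U).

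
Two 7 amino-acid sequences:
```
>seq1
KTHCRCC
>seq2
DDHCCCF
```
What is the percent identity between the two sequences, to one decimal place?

42.9%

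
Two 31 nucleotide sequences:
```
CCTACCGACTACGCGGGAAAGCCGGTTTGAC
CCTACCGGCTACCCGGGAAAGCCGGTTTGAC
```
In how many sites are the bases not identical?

The sequences differ at sites 8, 13 (1-based) — 2 in total.

2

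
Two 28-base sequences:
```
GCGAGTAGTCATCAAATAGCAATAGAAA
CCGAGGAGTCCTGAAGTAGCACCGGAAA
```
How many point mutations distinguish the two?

8

The sequences differ at sites 1, 6, 11, 13, 16, 22, 23, 24 (1-based) — 8 in total.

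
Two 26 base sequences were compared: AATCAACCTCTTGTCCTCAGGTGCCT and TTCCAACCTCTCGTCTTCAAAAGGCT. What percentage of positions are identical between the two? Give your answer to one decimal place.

9 positions differ (1, 2, 3, 12, 16, 20, 21, 22, 24), so 17 of 26 match: 17/26 = 65.38%.

65.4%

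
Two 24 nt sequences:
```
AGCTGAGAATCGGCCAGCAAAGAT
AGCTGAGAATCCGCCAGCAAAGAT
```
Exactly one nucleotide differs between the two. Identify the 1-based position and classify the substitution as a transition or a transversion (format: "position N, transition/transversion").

position 12, transversion

Position 12 changes G→C. G is a purine and C is a pyrimidine, so this is a transversion.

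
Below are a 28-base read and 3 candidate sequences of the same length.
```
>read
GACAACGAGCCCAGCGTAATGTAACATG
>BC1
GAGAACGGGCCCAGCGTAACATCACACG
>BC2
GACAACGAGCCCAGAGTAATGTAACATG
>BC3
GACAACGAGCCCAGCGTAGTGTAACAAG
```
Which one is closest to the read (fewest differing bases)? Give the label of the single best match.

Hamming distances to read — BC1: 6; BC2: 1; BC3: 2.
Smallest is BC2 with 1 mismatch.

BC2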